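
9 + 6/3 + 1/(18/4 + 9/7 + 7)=1983/179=11.08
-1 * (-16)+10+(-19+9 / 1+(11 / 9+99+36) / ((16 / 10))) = 3641 / 36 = 101.14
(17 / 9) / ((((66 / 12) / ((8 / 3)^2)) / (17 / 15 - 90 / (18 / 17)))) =-2737408 / 13365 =-204.82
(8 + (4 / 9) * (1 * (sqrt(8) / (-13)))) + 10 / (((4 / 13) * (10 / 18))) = 133 / 2 - 8 * sqrt(2) / 117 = 66.40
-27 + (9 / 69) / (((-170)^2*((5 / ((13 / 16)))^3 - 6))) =-8952236757609 / 331564324600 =-27.00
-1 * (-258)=258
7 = 7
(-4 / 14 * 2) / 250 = -2 / 875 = -0.00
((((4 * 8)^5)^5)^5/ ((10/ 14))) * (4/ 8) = 487321232961355080116091937864716175449411003887022697663182794575423067786571376122152552478356930518348635360949109667584547928613709502987192218598258961757872966316556620034486684352512/ 5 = 97464246592271016023218390000000000000000000000000000000000000000000000000000000000000000000000000000000000000000000000000000000000000000000000000000000000000000000000000000000000000000000.00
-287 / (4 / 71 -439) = 20377 / 31165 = 0.65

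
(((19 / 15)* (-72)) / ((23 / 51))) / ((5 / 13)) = -302328 / 575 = -525.79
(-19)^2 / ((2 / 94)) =16967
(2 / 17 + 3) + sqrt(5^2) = 138 / 17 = 8.12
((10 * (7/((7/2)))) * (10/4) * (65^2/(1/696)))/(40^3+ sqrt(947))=9409920000000/4095999053-147030000 * sqrt(947)/4095999053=2296.24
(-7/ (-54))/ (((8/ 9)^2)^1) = 21/ 128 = 0.16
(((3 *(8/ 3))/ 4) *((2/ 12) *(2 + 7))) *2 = 6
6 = 6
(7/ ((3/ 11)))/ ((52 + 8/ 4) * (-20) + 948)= -7/ 36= -0.19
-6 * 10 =-60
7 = 7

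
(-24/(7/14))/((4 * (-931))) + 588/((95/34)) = 979668/4655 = 210.45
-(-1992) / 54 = 332 / 9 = 36.89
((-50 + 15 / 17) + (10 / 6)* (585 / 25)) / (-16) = 43 / 68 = 0.63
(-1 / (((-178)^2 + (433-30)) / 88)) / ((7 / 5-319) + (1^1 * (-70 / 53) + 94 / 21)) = 11130 / 1276102907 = 0.00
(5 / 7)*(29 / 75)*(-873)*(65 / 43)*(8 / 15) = -292552 / 1505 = -194.39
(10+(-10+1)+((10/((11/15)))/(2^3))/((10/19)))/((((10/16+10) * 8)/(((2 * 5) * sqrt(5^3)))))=1865 * sqrt(5)/748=5.58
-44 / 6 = -22 / 3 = -7.33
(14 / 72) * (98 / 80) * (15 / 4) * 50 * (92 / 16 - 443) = -19528.22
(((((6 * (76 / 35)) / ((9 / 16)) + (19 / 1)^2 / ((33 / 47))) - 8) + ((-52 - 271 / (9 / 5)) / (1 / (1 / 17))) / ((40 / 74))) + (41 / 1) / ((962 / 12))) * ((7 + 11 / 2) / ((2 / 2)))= 287742870505 / 45333288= 6347.28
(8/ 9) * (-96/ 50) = -128/ 75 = -1.71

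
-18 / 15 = -6 / 5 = -1.20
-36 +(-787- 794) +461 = -1156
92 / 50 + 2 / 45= 424 / 225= 1.88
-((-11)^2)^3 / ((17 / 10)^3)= -1771561000 / 4913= -360586.40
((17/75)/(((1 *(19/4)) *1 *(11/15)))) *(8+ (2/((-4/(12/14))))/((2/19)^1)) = 34/133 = 0.26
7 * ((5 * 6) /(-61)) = -3.44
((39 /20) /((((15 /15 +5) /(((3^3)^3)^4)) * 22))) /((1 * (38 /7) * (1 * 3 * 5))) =4552870604008973337 /167200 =27230087344551.28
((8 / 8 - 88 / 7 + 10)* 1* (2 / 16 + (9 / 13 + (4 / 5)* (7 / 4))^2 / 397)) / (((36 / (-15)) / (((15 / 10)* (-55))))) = -220860453 / 30057664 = -7.35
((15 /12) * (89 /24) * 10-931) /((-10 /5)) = 42463 /96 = 442.32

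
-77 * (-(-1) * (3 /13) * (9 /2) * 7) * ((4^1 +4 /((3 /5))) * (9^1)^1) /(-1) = 698544 /13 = 53734.15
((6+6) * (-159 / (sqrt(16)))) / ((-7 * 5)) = 477 / 35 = 13.63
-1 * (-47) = 47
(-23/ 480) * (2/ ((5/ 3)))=-0.06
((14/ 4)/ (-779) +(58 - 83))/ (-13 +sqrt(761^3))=-29646277 * sqrt(761)/ 686627600896 - 506441/ 686627600896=-0.00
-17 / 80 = -0.21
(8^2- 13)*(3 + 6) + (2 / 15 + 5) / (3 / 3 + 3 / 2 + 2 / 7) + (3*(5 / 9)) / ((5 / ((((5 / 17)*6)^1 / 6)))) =4584056 / 9945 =460.94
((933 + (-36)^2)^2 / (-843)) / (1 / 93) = -154021671 / 281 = -548119.83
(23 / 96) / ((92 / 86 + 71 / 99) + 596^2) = 32637 / 48389187808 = 0.00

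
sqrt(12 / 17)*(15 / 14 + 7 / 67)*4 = 4412*sqrt(51) / 7973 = 3.95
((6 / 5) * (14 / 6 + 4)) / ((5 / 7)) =266 / 25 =10.64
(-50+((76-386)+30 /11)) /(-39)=1310 /143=9.16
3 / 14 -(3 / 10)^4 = 0.21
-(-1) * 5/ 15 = 1/ 3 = 0.33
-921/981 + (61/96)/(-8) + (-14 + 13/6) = -358611/27904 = -12.85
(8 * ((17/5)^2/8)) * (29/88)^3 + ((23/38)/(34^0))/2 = 231881599/323699200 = 0.72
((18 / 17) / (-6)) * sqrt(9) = -9 / 17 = -0.53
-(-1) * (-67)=-67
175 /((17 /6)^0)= 175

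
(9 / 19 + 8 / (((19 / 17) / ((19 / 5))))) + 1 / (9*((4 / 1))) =27.70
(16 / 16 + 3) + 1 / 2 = 9 / 2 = 4.50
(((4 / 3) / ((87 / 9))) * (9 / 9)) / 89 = 4 / 2581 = 0.00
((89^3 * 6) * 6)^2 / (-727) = -644087753085456 / 727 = -885952892827.31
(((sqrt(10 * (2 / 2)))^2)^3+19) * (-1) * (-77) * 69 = 5413947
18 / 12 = 3 / 2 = 1.50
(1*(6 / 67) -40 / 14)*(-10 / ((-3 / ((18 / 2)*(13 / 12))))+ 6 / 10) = -214819 / 2345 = -91.61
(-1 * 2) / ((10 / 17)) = -17 / 5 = -3.40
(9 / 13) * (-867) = -7803 / 13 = -600.23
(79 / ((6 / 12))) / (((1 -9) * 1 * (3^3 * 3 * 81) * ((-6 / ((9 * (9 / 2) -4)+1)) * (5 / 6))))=395 / 17496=0.02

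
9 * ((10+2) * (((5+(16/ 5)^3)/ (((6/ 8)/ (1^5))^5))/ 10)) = 9668608/ 5625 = 1718.86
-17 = -17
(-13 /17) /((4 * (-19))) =13 /1292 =0.01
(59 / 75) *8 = 472 / 75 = 6.29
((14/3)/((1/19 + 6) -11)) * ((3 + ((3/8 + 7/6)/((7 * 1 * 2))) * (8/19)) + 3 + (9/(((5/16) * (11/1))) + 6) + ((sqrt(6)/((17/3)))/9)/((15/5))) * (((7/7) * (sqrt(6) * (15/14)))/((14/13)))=-8367151 * sqrt(6)/607992 -1235/33558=-33.75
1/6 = 0.17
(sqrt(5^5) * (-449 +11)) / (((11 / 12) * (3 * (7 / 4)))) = -175200 * sqrt(5) / 77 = -5087.78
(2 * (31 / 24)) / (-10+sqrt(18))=-155 / 492 - 31 * sqrt(2) / 328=-0.45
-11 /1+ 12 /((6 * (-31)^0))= -9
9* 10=90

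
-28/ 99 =-0.28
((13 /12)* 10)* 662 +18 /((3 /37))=22181 /3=7393.67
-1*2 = -2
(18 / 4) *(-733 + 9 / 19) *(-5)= 313155 / 19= 16481.84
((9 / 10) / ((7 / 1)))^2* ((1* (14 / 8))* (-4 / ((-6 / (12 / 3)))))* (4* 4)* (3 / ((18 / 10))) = 72 / 35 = 2.06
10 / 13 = 0.77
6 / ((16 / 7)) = 2.62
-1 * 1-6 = -7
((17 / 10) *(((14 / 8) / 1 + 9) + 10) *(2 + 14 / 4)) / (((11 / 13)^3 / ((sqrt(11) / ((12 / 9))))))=9299901 *sqrt(11) / 38720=796.60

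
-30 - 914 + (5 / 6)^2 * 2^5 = -8296 / 9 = -921.78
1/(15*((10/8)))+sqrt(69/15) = 4/75+sqrt(115)/5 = 2.20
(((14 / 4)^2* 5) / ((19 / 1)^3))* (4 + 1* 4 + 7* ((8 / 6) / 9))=14945 / 185193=0.08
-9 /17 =-0.53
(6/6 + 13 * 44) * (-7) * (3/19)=-12033/19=-633.32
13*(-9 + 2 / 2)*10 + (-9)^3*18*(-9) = 117058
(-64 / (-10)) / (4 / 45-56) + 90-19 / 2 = 101125 / 1258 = 80.39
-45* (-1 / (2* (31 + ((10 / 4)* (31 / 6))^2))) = 3240 / 28489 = 0.11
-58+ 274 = 216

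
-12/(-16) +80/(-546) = 659/1092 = 0.60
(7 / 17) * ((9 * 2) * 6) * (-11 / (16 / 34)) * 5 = -10395 / 2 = -5197.50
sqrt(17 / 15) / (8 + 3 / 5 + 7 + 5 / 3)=sqrt(255) / 259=0.06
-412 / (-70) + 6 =416 / 35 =11.89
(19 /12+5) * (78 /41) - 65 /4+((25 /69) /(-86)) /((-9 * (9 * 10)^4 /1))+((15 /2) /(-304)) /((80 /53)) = -6536962646847361 /1746938116569600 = -3.74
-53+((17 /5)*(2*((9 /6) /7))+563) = 17901 /35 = 511.46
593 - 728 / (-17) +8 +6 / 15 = 54759 / 85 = 644.22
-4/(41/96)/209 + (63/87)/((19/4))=26748/248501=0.11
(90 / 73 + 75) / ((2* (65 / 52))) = 2226 / 73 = 30.49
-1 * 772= -772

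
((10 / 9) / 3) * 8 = 80 / 27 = 2.96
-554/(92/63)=-17451/46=-379.37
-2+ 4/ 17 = -30/ 17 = -1.76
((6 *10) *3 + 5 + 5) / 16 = 95 / 8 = 11.88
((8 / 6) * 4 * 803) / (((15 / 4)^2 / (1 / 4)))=51392 / 675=76.14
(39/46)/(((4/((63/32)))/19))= 46683/5888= 7.93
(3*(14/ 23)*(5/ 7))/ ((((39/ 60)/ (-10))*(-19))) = 1.06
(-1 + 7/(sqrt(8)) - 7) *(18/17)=-144/17 + 63 *sqrt(2)/34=-5.85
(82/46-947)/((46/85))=-923950/529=-1746.60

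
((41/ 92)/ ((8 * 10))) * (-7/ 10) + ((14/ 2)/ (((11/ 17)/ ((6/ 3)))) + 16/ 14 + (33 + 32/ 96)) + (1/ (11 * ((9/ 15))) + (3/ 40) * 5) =962888503/ 17001600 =56.64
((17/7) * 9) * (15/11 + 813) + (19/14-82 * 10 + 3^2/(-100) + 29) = 130976457/7700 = 17009.93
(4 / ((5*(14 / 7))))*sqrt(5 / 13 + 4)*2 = 4*sqrt(741) / 65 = 1.68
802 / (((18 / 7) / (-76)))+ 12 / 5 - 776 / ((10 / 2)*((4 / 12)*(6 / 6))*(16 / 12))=-1082266 / 45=-24050.36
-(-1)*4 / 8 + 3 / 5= 11 / 10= 1.10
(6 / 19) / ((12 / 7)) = 7 / 38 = 0.18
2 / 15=0.13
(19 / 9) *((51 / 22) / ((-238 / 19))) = -361 / 924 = -0.39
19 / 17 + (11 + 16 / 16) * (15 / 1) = 3079 / 17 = 181.12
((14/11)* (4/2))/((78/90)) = 420/143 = 2.94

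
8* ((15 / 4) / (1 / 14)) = 420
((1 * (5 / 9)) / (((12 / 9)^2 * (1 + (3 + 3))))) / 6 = 5 / 672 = 0.01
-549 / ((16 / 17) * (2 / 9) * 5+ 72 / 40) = -419985 / 2177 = -192.92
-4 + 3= -1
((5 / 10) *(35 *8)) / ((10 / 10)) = 140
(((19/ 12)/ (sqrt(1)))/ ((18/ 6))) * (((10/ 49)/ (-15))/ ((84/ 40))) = -95/ 27783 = -0.00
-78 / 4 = -39 / 2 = -19.50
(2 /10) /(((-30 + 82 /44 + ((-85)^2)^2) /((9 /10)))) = 11 /3190036475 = 0.00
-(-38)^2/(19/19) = -1444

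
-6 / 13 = -0.46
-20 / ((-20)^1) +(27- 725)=-697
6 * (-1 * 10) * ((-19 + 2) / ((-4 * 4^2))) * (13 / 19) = -3315 / 304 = -10.90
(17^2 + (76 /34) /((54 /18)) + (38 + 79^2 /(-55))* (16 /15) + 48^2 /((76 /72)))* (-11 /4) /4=-212467419 /129200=-1644.48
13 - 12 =1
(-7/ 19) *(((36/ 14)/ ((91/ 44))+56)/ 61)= -36464/ 105469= -0.35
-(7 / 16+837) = -13399 / 16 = -837.44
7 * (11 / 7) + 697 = 708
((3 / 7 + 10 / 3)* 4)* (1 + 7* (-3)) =-6320 / 21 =-300.95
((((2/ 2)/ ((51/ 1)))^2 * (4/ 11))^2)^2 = 256/ 670088476455241041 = 0.00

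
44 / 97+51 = 4991 / 97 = 51.45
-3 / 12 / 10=-1 / 40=-0.02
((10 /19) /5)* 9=18 /19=0.95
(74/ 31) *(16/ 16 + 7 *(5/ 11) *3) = 8584/ 341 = 25.17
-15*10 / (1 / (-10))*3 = 4500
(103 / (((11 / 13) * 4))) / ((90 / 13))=4.40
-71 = -71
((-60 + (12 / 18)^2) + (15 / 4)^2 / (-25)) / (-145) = 8657 / 20880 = 0.41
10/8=5/4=1.25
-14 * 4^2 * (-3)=672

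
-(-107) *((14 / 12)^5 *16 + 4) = 2006357 / 486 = 4128.31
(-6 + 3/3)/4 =-5/4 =-1.25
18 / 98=9 / 49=0.18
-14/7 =-2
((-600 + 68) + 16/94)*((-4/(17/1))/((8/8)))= 99984/799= 125.14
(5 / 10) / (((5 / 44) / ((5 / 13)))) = 1.69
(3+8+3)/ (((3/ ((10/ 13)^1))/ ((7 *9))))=2940/ 13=226.15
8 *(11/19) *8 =704/19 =37.05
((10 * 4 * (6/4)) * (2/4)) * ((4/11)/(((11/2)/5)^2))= 12000/1331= 9.02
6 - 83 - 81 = -158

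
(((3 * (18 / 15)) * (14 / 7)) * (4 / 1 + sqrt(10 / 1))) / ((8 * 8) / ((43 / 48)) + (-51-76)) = -6192 / 11945-1548 * sqrt(10) / 11945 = -0.93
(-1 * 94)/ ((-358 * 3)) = 47/ 537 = 0.09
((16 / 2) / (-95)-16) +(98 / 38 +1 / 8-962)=-741289 / 760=-975.38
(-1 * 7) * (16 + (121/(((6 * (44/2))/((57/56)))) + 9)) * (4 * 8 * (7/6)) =-40663/6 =-6777.17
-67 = -67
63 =63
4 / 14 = 2 / 7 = 0.29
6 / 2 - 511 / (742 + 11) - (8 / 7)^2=37460 / 36897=1.02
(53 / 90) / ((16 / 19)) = 1007 / 1440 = 0.70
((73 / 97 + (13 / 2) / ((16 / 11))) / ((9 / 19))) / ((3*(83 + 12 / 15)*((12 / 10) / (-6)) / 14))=-53888275 / 17557776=-3.07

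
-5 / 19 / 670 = -1 / 2546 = -0.00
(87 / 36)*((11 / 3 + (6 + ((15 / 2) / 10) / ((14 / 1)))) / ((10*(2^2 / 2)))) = 47357 / 40320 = 1.17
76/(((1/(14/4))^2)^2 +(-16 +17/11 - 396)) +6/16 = 16463129/86722712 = 0.19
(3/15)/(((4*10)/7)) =7/200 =0.04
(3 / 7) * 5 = 15 / 7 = 2.14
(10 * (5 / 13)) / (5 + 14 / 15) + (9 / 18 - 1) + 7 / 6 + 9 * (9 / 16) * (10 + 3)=3727987 / 55536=67.13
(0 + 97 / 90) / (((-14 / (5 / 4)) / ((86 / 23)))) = -4171 / 11592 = -0.36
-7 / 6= -1.17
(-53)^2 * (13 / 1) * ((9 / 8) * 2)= 328653 / 4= 82163.25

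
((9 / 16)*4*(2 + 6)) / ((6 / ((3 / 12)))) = 3 / 4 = 0.75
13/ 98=0.13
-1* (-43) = 43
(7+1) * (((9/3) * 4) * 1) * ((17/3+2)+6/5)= 4256/5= 851.20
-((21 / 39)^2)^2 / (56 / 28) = -2401 / 57122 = -0.04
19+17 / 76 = 1461 / 76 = 19.22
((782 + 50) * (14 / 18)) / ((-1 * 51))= -5824 / 459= -12.69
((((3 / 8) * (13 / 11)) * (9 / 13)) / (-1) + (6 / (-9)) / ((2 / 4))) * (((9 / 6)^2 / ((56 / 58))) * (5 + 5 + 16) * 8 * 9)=-4407507 / 616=-7155.04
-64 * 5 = -320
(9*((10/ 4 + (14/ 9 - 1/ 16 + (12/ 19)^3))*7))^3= 25280938846750013577899/ 1321728810102784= 19127175.45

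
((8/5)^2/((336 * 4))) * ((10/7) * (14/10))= 0.00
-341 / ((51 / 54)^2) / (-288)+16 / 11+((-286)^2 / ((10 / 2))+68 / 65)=27049394527 / 1653080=16363.03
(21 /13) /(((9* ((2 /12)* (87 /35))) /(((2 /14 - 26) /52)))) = -6335 /29406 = -0.22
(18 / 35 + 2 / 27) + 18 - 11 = 7171 / 945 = 7.59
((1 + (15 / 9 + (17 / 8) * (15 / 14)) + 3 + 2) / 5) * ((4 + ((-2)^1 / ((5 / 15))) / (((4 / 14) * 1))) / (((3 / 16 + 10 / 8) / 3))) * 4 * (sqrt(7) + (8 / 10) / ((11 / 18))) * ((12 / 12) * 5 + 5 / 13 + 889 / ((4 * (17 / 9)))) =-137336.99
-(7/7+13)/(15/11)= -154/15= -10.27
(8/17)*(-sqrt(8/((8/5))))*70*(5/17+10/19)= -148400*sqrt(5)/5491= -60.43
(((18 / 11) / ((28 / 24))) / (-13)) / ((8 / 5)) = -135 / 2002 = -0.07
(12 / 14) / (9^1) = 2 / 21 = 0.10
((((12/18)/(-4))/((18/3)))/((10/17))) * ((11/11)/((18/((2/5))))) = -17/16200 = -0.00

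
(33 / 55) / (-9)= -1 / 15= -0.07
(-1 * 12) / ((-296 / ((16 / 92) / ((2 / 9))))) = 27 / 851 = 0.03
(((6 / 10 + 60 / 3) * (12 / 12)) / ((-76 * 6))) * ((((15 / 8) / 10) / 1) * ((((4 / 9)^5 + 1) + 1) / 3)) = -0.01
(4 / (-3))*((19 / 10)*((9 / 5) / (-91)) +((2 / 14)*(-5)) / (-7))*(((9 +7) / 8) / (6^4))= -2053 / 15479100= -0.00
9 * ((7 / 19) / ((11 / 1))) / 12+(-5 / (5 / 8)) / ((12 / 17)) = -28361 / 2508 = -11.31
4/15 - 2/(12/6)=-0.73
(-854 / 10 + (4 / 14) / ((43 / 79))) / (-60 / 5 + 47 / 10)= 255474 / 21973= 11.63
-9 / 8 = -1.12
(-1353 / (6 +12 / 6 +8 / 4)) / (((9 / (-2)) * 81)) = 451 / 1215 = 0.37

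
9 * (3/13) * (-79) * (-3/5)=6399/65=98.45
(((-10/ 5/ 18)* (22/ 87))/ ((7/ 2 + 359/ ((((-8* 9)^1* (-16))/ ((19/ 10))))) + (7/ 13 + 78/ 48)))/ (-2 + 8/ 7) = 0.01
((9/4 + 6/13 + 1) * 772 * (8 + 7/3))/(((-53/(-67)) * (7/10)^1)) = 773661730/14469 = 53470.30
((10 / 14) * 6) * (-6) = -180 / 7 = -25.71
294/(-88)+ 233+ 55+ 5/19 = 238195/836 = 284.92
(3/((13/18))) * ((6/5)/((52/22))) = 1782/845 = 2.11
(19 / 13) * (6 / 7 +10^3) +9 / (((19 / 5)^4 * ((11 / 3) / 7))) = 190833794909 / 130451321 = 1462.87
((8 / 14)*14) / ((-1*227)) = -8 / 227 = -0.04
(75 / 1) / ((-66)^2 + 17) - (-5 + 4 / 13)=267728 / 56849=4.71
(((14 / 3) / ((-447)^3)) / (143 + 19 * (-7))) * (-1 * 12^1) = 28 / 446573115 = 0.00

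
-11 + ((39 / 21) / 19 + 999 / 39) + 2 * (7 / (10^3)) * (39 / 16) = 203984017 / 13832000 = 14.75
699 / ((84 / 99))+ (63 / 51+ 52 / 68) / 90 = 1038043 / 1260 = 823.84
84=84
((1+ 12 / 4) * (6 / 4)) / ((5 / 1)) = 6 / 5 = 1.20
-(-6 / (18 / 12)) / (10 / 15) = 6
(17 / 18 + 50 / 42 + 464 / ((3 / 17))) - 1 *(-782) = 430097 / 126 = 3413.47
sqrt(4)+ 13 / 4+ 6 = 45 / 4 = 11.25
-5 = -5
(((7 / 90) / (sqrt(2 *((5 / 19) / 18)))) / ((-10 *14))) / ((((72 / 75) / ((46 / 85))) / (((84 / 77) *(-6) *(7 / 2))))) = 161 *sqrt(95) / 37400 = 0.04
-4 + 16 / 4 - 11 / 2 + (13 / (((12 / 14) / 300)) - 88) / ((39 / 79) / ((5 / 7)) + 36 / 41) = 144244637 / 50826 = 2838.01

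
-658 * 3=-1974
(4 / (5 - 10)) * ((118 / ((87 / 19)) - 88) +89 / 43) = 900236 / 18705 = 48.13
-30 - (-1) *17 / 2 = -43 / 2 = -21.50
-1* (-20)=20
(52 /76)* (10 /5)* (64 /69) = 1664 /1311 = 1.27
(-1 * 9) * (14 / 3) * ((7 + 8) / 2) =-315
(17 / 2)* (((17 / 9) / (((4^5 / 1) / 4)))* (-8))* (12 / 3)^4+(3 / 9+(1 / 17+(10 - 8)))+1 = -19133 / 153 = -125.05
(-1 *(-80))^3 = 512000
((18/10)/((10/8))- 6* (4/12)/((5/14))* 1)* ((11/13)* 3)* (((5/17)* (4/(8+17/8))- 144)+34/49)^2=-8214245018682208/37938381075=-216515.43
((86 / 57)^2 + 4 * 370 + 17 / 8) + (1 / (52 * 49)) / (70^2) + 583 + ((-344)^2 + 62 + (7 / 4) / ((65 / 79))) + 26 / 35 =120468.27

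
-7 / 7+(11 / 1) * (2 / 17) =5 / 17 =0.29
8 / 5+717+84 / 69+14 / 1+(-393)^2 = 17846024 / 115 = 155182.82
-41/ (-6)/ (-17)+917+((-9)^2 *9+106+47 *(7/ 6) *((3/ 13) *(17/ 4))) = 9575719/ 5304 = 1805.38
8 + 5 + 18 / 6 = 16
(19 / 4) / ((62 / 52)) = 247 / 62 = 3.98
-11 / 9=-1.22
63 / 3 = 21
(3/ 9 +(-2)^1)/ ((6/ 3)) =-5/ 6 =-0.83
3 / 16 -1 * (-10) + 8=291 / 16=18.19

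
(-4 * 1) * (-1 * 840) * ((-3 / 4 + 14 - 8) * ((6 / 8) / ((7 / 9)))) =17010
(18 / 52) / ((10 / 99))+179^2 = 8331551 / 260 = 32044.43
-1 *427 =-427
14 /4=7 /2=3.50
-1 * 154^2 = -23716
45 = 45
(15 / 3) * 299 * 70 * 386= 40394900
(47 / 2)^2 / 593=2209 / 2372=0.93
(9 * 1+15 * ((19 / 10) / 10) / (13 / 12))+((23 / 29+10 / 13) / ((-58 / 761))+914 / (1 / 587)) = 536509.13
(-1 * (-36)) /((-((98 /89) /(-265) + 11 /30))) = -5094360 /51299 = -99.31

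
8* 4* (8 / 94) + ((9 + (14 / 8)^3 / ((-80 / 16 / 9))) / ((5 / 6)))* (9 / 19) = 1682917 / 714400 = 2.36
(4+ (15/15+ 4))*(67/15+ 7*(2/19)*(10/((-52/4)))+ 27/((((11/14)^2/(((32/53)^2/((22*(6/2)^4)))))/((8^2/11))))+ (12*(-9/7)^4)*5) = 184288001225773983/121949941828715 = 1511.18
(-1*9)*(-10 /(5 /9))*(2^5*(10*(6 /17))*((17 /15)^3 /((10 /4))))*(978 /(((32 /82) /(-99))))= -330406236864 /125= -2643249894.91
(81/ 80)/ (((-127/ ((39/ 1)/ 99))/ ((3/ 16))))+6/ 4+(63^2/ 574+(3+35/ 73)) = 63653556211/ 5351962880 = 11.89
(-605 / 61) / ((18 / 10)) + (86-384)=-166627 / 549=-303.51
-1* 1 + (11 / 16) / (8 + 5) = -197 / 208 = -0.95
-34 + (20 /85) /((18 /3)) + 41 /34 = -3341 /102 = -32.75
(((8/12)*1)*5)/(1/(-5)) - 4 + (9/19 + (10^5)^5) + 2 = 569999999999999999999998963/57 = 9999999999999999999999982.00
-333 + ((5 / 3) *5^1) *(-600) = -5333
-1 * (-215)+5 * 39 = 410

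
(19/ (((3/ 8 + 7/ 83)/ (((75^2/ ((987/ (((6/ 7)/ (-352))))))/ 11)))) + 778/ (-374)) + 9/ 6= -182746523/ 288973531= -0.63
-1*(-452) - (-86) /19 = 8674 /19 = 456.53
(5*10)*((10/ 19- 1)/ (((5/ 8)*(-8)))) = 90/ 19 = 4.74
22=22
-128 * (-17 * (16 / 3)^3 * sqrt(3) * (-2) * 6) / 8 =-4456448 * sqrt(3) / 9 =-857643.82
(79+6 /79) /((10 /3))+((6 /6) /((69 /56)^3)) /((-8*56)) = 6156277489 /259522110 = 23.72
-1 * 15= -15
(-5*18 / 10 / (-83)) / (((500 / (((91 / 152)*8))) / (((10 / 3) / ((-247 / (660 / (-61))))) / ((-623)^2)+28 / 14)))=0.00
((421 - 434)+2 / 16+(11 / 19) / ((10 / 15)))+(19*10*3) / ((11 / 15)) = 1279525 / 1672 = 765.27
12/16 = 0.75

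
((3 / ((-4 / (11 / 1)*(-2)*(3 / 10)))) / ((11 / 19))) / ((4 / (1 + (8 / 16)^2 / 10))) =779 / 128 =6.09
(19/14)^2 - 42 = -7871/196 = -40.16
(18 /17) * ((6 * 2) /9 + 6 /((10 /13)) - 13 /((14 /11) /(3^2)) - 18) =-106.72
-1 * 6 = -6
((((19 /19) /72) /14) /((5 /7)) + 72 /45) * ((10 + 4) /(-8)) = -8071 /2880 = -2.80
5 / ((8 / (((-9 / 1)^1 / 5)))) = -9 / 8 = -1.12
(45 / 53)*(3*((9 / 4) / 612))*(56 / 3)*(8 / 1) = 1260 / 901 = 1.40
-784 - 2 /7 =-5490 /7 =-784.29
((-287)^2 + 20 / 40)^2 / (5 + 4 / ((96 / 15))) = 6030875138 / 5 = 1206175027.60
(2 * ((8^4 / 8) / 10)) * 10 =1024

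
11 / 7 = 1.57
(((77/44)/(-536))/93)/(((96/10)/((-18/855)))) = 0.00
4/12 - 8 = -23/3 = -7.67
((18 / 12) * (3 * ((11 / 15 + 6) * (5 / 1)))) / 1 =303 / 2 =151.50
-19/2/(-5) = 19/10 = 1.90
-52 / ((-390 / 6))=4 / 5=0.80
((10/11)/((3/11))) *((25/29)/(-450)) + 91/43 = 71038/33669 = 2.11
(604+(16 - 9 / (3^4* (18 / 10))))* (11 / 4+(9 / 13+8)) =29877925 / 4212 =7093.52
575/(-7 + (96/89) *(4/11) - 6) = -562925/12343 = -45.61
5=5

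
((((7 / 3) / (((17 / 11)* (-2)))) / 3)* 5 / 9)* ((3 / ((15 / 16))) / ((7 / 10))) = -880 / 1377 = -0.64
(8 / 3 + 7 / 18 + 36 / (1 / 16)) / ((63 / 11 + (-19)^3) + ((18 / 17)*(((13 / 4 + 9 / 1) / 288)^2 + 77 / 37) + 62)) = -42198593536 / 494752341679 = -0.09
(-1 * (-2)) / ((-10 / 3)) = -3 / 5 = -0.60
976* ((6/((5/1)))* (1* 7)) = 8198.40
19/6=3.17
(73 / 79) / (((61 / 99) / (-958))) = -1436.70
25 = 25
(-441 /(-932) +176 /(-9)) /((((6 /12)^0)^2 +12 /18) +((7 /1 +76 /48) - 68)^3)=7683024 /84454162561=0.00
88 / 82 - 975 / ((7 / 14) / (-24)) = 1918844 / 41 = 46801.07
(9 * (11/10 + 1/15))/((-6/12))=-21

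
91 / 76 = 1.20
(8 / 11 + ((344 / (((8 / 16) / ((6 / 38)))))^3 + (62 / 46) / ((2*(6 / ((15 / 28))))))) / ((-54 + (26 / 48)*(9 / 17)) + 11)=-4235618249785267 / 141127203602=-30012.77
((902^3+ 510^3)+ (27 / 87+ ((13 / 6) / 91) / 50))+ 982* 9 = 866530646.31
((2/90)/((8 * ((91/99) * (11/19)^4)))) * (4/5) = 130321/6056050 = 0.02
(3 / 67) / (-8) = -3 / 536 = -0.01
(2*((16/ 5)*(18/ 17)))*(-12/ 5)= -6912/ 425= -16.26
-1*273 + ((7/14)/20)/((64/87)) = -698793/2560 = -272.97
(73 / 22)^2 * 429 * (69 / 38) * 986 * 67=473675737509 / 836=566597772.14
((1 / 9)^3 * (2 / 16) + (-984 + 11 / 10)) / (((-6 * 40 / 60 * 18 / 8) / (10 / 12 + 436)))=75121421939 / 1574640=47707.05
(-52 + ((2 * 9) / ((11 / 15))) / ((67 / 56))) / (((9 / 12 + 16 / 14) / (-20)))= 12994240 / 39061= 332.67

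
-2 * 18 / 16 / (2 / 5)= -5.62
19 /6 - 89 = -515 /6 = -85.83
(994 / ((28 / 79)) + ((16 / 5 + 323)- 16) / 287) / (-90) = -8052017 / 258300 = -31.17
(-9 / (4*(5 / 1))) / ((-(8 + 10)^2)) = 1 / 720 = 0.00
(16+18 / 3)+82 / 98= 1119 / 49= 22.84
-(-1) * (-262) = -262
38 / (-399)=-2 / 21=-0.10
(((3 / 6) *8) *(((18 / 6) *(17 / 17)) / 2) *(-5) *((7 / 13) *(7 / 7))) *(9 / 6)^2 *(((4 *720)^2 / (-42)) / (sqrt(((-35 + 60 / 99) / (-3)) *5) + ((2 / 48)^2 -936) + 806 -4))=-45632506208256000 / 849162173327 -51597803520000 *sqrt(2497) / 849162173327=-56774.61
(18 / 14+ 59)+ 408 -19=3145 / 7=449.29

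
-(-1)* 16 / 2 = 8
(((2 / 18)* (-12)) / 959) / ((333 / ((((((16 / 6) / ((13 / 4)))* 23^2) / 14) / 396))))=-8464 / 25892974107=-0.00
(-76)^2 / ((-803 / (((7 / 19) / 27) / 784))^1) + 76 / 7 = 235391 / 21681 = 10.86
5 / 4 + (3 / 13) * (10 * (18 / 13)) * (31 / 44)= 26035 / 7436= 3.50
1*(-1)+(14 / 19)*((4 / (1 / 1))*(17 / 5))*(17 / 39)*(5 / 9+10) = 15833 / 351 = 45.11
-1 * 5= -5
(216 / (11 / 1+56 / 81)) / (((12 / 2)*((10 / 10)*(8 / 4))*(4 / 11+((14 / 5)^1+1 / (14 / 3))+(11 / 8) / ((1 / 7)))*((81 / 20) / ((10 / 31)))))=11088000 / 1175718493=0.01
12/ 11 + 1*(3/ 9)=47/ 33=1.42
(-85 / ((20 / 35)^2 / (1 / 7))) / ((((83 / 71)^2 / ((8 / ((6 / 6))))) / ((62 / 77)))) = -175.29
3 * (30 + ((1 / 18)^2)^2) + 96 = 6508513 / 34992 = 186.00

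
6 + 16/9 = 7.78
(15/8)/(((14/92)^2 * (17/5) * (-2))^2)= 75.62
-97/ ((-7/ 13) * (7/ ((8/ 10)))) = 20.59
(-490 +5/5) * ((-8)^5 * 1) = 16023552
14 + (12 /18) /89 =14.01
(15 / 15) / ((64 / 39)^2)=1521 / 4096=0.37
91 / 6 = 15.17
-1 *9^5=-59049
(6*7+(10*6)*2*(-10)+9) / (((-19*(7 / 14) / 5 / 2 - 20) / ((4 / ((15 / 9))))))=55152 / 419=131.63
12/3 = 4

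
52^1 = 52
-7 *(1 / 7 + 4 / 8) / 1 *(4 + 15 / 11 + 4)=-927 / 22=-42.14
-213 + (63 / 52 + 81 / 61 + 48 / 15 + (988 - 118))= 10511047 / 15860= 662.74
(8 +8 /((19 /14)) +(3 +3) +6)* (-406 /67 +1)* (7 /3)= -389172 /1273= -305.71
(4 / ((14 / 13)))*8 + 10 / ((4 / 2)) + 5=278 / 7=39.71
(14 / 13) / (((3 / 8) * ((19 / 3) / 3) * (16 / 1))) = 21 / 247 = 0.09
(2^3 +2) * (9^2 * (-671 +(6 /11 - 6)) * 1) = -6027210 /11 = -547928.18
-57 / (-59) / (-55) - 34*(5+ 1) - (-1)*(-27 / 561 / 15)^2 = -10523077584 / 51579275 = -204.02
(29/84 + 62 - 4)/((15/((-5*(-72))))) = 9802/7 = 1400.29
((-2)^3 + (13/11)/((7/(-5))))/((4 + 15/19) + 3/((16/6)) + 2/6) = -310536/219373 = -1.42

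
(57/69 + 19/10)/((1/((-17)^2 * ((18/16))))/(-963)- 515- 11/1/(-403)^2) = -255061125900009/48184999240119100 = -0.01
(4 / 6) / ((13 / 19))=38 / 39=0.97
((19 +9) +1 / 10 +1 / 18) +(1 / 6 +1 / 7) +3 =19823 / 630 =31.47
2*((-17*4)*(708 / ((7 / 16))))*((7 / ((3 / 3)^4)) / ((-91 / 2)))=33859.52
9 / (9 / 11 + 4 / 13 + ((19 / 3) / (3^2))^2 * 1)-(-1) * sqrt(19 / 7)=sqrt(133) / 7 + 938223 / 168992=7.20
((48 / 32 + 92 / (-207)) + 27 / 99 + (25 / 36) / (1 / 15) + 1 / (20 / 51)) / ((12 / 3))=1769 / 495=3.57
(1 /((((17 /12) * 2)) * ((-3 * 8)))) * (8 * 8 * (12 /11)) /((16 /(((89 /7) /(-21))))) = 356 /9163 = 0.04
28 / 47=0.60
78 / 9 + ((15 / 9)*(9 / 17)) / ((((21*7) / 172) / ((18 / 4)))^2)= 4056622 / 122451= 33.13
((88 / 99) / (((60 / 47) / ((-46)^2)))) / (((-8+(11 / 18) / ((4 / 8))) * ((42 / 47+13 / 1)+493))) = -1168561 / 2724870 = -0.43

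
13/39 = 0.33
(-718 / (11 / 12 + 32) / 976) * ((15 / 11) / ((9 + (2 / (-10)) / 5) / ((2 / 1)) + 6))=-0.00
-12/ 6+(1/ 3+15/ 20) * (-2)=-25/ 6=-4.17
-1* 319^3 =-32461759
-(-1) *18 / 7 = 18 / 7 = 2.57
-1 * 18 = -18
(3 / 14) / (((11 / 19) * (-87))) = -19 / 4466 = -0.00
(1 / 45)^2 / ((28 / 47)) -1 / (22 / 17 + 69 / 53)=-50976767 / 132621300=-0.38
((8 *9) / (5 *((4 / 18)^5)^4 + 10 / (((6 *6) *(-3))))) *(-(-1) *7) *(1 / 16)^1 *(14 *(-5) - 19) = 68168030228932199787207 / 2251419529444501055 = 30277.80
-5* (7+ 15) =-110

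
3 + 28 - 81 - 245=-295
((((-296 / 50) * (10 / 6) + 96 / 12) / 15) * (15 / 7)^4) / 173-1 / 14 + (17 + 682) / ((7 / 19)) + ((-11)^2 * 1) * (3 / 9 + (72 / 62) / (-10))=106147809443 / 55185270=1923.48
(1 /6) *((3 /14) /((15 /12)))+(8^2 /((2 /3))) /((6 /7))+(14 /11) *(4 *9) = 60771 /385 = 157.85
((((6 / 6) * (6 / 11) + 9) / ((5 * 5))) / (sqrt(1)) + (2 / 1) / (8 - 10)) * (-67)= 2278 / 55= 41.42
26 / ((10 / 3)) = 39 / 5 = 7.80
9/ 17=0.53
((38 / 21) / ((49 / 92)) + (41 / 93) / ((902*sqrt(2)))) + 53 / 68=sqrt(2) / 4092 + 292265 / 69972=4.18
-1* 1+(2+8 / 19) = 27 / 19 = 1.42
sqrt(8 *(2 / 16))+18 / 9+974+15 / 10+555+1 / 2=1534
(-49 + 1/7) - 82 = -916/7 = -130.86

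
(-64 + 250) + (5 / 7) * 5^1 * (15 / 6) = 2729 / 14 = 194.93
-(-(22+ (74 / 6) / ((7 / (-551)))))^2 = -900239.51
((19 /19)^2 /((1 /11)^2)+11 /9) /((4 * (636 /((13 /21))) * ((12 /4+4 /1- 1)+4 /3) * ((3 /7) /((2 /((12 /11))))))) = 0.02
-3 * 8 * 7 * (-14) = 2352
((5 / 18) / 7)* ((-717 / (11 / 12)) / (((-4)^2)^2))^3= -1.13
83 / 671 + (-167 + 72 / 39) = -1439558 / 8723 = -165.03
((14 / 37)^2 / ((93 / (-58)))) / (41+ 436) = -11368 / 60730209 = -0.00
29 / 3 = 9.67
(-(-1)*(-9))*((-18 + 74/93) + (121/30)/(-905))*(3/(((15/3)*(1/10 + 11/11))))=130353759/1543025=84.48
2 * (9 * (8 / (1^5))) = 144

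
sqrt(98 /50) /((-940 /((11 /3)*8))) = -154 /3525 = -0.04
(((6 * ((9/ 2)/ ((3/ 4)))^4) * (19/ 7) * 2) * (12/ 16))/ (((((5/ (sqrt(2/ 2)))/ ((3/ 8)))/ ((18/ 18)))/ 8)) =664848/ 35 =18995.66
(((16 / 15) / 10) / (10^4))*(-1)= -1 / 93750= -0.00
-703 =-703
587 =587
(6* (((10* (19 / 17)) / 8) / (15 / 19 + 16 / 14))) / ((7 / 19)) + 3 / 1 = 129099 / 8738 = 14.77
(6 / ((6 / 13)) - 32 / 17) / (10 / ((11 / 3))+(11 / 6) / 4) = 3.49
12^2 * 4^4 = 36864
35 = 35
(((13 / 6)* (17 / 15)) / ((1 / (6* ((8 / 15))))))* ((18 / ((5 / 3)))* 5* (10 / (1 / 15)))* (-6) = -381888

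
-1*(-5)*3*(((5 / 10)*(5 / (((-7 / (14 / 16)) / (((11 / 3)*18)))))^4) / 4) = 11118009375 / 2048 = 5428715.52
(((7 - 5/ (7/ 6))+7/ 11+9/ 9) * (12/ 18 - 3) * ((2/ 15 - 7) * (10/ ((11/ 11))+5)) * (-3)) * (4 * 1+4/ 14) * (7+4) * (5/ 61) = -5175750/ 427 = -12121.19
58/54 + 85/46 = 3629/1242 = 2.92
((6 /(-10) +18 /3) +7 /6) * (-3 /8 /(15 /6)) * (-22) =2167 /100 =21.67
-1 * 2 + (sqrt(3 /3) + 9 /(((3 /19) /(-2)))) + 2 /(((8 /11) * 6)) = -2749 /24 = -114.54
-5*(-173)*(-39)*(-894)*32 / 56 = 120636360 / 7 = 17233765.71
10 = 10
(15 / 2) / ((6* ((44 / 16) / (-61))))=-305 / 11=-27.73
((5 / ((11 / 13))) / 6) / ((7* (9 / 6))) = 65 / 693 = 0.09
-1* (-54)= 54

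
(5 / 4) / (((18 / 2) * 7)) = 0.02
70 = 70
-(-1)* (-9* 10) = -90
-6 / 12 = -1 / 2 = -0.50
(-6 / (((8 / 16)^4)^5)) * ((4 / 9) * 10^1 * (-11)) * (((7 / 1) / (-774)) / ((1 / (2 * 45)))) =-32296140800 / 129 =-250357680.62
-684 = -684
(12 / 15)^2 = 16 / 25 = 0.64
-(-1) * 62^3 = 238328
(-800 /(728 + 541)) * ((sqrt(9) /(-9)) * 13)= 2.73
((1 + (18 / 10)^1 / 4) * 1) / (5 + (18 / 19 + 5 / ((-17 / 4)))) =9367 / 30820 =0.30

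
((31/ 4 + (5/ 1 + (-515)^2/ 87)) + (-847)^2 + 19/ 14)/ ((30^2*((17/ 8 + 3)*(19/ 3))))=1755068989/ 71161650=24.66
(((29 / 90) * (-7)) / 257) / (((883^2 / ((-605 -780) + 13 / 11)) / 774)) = 132872838 / 11020904015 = 0.01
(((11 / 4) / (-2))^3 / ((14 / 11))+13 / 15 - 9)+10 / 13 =-13148243 / 1397760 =-9.41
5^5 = 3125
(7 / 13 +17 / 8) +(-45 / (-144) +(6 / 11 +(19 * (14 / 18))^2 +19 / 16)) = 20672563 / 92664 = 223.09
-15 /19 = -0.79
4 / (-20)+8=39 / 5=7.80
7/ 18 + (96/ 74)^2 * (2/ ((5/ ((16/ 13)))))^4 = 0.49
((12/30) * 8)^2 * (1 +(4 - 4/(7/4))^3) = 530176/8575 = 61.83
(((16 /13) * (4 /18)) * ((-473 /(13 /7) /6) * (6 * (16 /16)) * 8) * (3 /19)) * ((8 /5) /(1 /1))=-6780928 /48165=-140.79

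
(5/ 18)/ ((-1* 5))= -1/ 18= -0.06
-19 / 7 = -2.71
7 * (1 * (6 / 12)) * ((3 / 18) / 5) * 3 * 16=28 / 5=5.60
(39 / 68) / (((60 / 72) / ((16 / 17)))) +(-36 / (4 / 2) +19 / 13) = -298507 / 18785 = -15.89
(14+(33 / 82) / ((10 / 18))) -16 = -523 / 410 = -1.28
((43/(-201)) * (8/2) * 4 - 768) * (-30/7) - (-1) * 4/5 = 7754676/2345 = 3306.90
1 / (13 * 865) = 1 / 11245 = 0.00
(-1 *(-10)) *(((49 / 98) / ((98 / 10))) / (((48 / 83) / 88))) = 77.64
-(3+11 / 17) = -62 / 17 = -3.65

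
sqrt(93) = 9.64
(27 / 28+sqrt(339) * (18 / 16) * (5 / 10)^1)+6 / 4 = 69 / 28+9 * sqrt(339) / 16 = 12.82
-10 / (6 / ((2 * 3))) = -10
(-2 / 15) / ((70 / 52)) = -52 / 525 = -0.10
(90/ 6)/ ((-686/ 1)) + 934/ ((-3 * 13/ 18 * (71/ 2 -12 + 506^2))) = -107551893/ 4567077242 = -0.02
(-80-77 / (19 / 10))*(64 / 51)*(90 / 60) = -73280 / 323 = -226.87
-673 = -673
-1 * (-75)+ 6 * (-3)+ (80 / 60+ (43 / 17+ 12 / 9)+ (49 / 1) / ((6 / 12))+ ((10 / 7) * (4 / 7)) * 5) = 164.28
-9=-9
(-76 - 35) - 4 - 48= -163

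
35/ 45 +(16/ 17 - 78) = -76.28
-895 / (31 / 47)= -42065 / 31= -1356.94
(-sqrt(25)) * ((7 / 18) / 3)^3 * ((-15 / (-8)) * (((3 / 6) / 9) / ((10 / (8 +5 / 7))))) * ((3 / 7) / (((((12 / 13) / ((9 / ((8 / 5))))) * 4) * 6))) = -0.00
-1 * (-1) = 1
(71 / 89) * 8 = 568 / 89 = 6.38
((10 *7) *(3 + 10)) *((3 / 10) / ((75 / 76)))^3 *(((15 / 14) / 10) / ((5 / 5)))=1070004 / 390625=2.74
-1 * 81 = -81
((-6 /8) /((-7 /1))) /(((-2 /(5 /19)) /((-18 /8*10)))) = 675 /2128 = 0.32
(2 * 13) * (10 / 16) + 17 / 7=18.68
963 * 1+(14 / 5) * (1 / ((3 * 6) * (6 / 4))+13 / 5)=655009 / 675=970.38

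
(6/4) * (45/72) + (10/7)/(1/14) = 335/16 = 20.94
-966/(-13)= 74.31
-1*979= -979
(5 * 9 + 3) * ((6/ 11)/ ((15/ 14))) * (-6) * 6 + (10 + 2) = -47724/ 55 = -867.71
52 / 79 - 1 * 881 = -69547 / 79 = -880.34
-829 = -829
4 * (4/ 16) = 1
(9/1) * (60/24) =45/2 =22.50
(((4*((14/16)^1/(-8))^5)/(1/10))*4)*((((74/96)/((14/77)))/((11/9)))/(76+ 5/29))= -270508665/2371895689216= -0.00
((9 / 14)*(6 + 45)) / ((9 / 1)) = 3.64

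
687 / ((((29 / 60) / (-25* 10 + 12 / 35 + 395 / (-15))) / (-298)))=23731019016 / 203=116901571.51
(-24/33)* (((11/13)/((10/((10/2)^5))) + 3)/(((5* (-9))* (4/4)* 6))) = 13906/19305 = 0.72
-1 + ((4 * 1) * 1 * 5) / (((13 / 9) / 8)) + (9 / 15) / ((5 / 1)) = 35714 / 325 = 109.89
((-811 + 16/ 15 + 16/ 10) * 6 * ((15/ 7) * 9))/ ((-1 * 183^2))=72750/ 26047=2.79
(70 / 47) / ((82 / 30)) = 1050 / 1927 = 0.54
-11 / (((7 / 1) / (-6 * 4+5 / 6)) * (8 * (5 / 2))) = 1529 / 840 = 1.82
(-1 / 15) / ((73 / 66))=-22 / 365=-0.06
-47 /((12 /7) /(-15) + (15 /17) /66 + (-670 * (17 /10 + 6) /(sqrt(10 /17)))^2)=-307615 /296134923386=-0.00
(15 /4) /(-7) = -15 /28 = -0.54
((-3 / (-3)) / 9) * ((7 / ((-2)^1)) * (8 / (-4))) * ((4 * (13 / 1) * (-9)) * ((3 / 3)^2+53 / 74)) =-23114 / 37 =-624.70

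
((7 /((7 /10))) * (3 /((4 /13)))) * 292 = 28470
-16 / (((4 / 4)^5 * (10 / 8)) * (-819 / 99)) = 704 / 455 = 1.55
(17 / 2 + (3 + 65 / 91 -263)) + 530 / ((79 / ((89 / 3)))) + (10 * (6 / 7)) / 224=-4804801 / 92904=-51.72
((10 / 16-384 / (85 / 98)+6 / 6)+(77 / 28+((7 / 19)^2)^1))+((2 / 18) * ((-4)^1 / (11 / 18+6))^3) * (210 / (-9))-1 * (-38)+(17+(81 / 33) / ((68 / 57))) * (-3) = -456.82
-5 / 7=-0.71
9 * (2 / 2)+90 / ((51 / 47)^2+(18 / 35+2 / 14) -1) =2513031 / 21509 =116.84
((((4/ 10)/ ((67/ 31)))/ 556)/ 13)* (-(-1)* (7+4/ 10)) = 1147/ 6053450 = 0.00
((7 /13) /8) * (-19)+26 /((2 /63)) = 85043 /104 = 817.72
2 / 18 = 1 / 9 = 0.11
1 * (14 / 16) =7 / 8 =0.88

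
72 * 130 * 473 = 4427280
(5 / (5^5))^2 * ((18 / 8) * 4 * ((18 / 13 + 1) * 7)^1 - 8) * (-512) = -946688 / 5078125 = -0.19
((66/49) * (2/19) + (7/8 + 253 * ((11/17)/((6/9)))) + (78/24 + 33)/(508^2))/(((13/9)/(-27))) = -978909739325937/212387704256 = -4609.07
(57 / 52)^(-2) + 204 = 665500 / 3249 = 204.83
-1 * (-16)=16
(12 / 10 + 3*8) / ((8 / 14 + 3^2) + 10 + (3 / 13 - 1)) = 11466 / 8555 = 1.34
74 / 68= 37 / 34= 1.09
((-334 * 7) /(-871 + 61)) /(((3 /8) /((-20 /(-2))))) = 18704 /243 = 76.97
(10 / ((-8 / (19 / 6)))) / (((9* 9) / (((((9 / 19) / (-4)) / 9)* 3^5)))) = 5 / 32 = 0.16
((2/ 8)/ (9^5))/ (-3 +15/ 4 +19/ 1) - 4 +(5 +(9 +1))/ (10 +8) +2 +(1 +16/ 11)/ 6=-38873914/ 51313581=-0.76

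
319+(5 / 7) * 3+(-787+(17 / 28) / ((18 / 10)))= -117311 / 252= -465.52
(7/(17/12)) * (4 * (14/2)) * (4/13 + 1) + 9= 2469/13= 189.92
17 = 17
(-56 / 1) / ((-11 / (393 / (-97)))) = -20.63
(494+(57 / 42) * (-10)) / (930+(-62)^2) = 0.10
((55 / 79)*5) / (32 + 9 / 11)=3025 / 28519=0.11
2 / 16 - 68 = -543 / 8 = -67.88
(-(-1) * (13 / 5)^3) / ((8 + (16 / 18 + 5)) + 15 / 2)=39546 / 48125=0.82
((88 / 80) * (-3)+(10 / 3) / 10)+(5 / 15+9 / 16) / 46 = -32537 / 11040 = -2.95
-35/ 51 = -0.69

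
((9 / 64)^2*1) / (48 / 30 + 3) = 405 / 94208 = 0.00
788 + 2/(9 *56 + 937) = 788.00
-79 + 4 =-75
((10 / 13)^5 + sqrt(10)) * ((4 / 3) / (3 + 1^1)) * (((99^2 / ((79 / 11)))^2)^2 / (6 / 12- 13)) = -90066033807461187894 * sqrt(10) / 973752025- 360264135229844751576000 / 14461892424733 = -317402377842.97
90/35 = 18/7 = 2.57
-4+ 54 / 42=-19 / 7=-2.71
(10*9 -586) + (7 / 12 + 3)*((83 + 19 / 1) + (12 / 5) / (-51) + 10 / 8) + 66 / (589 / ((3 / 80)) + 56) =-3043195103 / 24116880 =-126.19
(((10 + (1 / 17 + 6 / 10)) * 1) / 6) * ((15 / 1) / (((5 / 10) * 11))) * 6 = 5436 / 187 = 29.07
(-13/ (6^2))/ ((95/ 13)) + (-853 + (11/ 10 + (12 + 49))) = -2705047/ 3420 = -790.95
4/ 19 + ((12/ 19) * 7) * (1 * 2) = 172/ 19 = 9.05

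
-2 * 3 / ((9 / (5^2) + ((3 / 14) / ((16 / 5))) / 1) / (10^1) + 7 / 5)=-4.16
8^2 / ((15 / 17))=1088 / 15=72.53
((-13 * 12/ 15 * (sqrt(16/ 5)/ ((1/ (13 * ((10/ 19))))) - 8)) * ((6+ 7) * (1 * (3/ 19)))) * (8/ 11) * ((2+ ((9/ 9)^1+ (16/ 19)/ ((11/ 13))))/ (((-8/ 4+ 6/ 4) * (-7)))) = 43350528/ 305767 - 563556864 * sqrt(5)/ 5809573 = -75.13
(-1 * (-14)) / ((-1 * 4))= -7 / 2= -3.50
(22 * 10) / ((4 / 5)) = 275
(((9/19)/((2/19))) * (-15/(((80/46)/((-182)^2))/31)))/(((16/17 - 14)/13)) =11743758117/296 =39674858.50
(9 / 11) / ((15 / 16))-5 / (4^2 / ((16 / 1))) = -227 / 55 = -4.13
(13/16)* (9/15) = 39/80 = 0.49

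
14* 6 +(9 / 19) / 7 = 11181 / 133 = 84.07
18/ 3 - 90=-84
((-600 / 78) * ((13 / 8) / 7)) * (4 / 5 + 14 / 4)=-215 / 28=-7.68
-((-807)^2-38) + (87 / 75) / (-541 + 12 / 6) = -8775068254 / 13475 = -651211.00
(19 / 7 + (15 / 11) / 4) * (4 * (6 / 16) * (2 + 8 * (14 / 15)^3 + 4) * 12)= 19856041 / 28875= 687.66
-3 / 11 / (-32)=3 / 352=0.01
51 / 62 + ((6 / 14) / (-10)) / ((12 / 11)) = 6799 / 8680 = 0.78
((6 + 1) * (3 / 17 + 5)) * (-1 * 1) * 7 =-253.65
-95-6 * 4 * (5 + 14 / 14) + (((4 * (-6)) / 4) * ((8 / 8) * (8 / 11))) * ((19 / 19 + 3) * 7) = -3973 / 11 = -361.18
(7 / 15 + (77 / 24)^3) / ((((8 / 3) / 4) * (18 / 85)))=237.23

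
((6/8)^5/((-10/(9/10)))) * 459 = -1003833/102400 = -9.80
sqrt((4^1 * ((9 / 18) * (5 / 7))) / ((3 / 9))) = 2.07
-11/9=-1.22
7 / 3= 2.33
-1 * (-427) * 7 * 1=2989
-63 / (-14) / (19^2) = 9 / 722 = 0.01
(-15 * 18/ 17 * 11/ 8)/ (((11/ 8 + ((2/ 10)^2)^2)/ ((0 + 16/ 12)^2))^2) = -88000000000/ 2416160139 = -36.42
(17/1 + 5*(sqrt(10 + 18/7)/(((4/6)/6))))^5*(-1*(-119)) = 46929345494881/7 + 54132453626850*sqrt(154)/49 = 20413704114900.20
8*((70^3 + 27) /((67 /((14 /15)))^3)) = 7530128704 /1015075125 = 7.42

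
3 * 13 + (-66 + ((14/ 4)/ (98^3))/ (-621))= -4508847505/ 166994352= -27.00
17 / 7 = 2.43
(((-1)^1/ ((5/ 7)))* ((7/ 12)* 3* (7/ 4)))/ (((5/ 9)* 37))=-3087/ 14800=-0.21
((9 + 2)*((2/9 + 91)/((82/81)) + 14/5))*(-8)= -1676092/205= -8176.06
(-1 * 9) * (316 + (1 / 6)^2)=-2844.25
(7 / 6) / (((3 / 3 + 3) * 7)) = 1 / 24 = 0.04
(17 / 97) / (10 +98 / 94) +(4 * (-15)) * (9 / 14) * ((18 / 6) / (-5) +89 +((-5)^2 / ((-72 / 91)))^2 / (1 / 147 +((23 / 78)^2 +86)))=-11163302153800201 / 2894303243496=-3856.99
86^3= 636056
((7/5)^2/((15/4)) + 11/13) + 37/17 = 293816/82875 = 3.55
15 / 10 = 3 / 2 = 1.50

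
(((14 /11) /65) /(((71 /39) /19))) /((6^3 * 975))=133 /137065500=0.00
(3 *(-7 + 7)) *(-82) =0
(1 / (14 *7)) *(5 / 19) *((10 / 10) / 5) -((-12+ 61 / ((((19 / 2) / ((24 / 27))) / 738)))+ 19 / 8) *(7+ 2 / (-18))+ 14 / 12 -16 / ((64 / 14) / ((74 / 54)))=-2911344599 / 100548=-28954.77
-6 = -6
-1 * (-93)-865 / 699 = 64142 / 699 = 91.76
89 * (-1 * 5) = -445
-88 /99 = -8 /9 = -0.89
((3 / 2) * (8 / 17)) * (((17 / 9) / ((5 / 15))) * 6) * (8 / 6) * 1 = 32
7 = 7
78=78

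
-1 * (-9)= 9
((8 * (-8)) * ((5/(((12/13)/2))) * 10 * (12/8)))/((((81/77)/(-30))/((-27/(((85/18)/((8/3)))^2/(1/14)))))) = -52715520/289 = -182406.64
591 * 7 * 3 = 12411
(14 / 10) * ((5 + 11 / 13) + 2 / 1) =714 / 65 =10.98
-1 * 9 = -9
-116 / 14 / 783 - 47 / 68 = -0.70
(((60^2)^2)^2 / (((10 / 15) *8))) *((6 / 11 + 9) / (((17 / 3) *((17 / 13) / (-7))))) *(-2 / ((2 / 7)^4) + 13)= 259199541783000000000 / 3179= 81534929783894306.39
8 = 8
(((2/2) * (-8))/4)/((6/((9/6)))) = -1/2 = -0.50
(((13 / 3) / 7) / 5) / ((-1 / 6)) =-26 / 35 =-0.74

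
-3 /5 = -0.60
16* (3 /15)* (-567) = -1814.40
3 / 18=1 / 6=0.17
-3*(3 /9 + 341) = -1024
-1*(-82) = 82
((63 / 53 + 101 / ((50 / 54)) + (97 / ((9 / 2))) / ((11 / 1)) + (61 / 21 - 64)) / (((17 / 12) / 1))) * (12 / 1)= 751226128 / 1734425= 433.13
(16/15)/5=16/75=0.21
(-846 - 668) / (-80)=757 / 40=18.92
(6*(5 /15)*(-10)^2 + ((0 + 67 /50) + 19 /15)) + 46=37291 /150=248.61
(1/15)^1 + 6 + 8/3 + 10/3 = 181/15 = 12.07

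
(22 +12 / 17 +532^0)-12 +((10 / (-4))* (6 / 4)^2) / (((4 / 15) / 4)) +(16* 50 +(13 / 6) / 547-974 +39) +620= 92023241 / 223176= 412.33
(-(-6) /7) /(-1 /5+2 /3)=90 /49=1.84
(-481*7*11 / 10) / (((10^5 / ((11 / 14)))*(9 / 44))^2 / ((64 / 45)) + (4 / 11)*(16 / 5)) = -542258717 / 69767578295368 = -0.00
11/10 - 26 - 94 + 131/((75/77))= 2339/150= 15.59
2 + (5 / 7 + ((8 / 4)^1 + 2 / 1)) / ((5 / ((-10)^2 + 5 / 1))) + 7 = 108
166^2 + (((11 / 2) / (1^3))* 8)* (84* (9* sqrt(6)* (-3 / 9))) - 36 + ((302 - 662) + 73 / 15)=407473 / 15 - 11088* sqrt(6)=4.92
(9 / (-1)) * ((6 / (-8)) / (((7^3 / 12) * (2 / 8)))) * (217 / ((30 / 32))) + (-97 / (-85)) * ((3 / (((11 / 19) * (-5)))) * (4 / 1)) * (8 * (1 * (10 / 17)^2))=2721585984 / 13240535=205.55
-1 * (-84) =84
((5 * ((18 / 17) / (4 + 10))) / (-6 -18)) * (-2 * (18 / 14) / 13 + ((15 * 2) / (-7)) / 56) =10485 / 2425696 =0.00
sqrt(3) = 1.73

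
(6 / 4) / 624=1 / 416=0.00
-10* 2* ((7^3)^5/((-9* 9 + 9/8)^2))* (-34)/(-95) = -41322775382543872/7758099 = -5326404752.32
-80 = -80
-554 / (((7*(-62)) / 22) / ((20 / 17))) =121880 / 3689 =33.04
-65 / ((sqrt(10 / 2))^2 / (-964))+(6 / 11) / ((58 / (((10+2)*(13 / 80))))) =79954277 / 6380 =12532.02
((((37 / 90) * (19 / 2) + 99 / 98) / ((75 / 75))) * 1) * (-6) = -43357 / 1470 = -29.49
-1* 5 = -5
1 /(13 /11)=11 /13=0.85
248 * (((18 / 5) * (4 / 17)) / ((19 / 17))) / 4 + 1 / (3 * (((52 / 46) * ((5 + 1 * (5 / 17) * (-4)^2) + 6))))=93004409 / 1978470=47.01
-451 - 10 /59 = -451.17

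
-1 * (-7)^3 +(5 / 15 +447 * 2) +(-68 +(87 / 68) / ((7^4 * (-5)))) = 2863720459 / 2449020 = 1169.33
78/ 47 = 1.66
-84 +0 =-84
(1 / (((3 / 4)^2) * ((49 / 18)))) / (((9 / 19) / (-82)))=-49856 / 441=-113.05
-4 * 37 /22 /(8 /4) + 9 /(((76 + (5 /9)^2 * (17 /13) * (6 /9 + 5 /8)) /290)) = 654006781 /21272317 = 30.74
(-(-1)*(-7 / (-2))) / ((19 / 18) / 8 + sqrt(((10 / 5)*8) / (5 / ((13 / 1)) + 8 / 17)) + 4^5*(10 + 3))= 6762989016 / 25722797890015 -32256*sqrt(4641) / 25722797890015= 0.00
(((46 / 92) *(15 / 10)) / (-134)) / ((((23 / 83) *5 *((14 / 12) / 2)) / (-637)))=67977 / 15410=4.41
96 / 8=12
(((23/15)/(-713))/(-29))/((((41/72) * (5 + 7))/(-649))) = -1298/184295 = -0.01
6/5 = 1.20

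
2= 2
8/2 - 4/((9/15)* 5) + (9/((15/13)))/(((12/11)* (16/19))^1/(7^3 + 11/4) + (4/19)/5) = 1271705/7188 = 176.92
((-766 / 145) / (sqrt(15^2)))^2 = 586756 / 4730625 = 0.12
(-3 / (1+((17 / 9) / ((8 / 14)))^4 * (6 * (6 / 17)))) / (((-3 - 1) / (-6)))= -209952 / 11842769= -0.02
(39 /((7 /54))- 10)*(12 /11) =24432 /77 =317.30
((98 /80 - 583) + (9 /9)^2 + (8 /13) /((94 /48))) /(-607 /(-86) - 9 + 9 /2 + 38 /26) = -610017823 /4224360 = -144.40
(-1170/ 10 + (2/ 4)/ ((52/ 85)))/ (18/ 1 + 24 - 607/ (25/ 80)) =60415/ 988208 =0.06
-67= -67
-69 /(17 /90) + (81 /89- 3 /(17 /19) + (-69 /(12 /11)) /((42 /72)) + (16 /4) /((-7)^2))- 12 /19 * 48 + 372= -189315785 /1408603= -134.40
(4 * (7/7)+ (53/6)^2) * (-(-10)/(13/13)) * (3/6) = 14765/36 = 410.14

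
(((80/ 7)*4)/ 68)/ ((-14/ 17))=-40/ 49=-0.82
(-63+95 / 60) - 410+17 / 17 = -5645 / 12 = -470.42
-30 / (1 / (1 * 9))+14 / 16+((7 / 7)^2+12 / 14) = -14967 / 56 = -267.27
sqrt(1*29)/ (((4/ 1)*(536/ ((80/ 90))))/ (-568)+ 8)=142*sqrt(29)/ 533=1.43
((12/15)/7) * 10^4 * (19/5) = 30400/7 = 4342.86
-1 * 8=-8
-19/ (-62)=19/ 62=0.31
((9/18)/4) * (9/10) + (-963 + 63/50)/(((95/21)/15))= -24234993/7600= -3188.81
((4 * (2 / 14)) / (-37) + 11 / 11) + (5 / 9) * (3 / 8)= 7415 / 6216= 1.19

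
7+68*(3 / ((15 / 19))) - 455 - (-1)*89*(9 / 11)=-6423 / 55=-116.78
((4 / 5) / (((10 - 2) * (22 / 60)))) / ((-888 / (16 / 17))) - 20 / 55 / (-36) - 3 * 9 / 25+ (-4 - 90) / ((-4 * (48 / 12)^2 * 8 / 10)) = 152588749 / 199267200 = 0.77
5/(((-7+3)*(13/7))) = -0.67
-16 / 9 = -1.78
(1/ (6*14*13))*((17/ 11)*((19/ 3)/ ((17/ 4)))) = 19/ 9009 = 0.00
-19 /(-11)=19 /11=1.73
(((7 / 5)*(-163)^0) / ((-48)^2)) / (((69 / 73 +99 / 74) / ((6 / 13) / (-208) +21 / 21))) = 25505543 / 96043484160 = 0.00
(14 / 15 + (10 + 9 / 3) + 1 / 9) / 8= 79 / 45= 1.76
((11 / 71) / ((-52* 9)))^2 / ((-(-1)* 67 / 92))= 2783 / 18493674732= 0.00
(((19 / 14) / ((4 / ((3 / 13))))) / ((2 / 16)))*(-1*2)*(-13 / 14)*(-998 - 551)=-88293 / 49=-1801.90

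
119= 119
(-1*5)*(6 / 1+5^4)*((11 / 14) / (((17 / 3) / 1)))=-104115 / 238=-437.46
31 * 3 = 93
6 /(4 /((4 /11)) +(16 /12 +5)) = 9 /26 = 0.35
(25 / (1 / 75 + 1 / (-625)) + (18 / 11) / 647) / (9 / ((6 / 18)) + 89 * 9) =10109387 / 3928584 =2.57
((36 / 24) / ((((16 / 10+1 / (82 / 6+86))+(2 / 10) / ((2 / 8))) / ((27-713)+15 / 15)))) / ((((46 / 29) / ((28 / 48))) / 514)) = -2322913775 / 28824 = -80589.57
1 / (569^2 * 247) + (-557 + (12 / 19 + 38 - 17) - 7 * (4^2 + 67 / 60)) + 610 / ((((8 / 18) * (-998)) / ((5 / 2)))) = -3153844753585199 / 4788541743960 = -658.62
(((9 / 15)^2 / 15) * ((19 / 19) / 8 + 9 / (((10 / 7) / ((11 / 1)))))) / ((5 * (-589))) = -8331 / 14725000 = -0.00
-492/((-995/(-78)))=-38.57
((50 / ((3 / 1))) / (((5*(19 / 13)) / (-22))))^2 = 8179600 / 3249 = 2517.57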